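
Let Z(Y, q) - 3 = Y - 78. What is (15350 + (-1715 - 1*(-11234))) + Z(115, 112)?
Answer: 24909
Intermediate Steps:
Z(Y, q) = -75 + Y (Z(Y, q) = 3 + (Y - 78) = 3 + (-78 + Y) = -75 + Y)
(15350 + (-1715 - 1*(-11234))) + Z(115, 112) = (15350 + (-1715 - 1*(-11234))) + (-75 + 115) = (15350 + (-1715 + 11234)) + 40 = (15350 + 9519) + 40 = 24869 + 40 = 24909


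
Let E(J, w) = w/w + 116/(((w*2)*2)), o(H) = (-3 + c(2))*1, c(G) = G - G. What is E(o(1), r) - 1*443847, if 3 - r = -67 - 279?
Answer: -154902225/349 ≈ -4.4385e+5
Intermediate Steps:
c(G) = 0
o(H) = -3 (o(H) = (-3 + 0)*1 = -3*1 = -3)
r = 349 (r = 3 - (-67 - 279) = 3 - 1*(-346) = 3 + 346 = 349)
E(J, w) = 1 + 29/w (E(J, w) = 1 + 116/(((2*w)*2)) = 1 + 116/((4*w)) = 1 + 116*(1/(4*w)) = 1 + 29/w)
E(o(1), r) - 1*443847 = (29 + 349)/349 - 1*443847 = (1/349)*378 - 443847 = 378/349 - 443847 = -154902225/349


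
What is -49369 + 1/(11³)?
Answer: -65710138/1331 ≈ -49369.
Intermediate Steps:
-49369 + 1/(11³) = -49369 + 1/1331 = -65710138/1331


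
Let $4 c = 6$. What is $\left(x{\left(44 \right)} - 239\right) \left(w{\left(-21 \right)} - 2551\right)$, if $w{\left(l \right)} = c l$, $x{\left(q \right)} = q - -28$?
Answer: $\frac{862555}{2} \approx 4.3128 \cdot 10^{5}$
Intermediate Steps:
$c = \frac{3}{2}$ ($c = \frac{1}{4} \cdot 6 = \frac{3}{2} \approx 1.5$)
$x{\left(q \right)} = 28 + q$ ($x{\left(q \right)} = q + 28 = 28 + q$)
$w{\left(l \right)} = \frac{3 l}{2}$
$\left(x{\left(44 \right)} - 239\right) \left(w{\left(-21 \right)} - 2551\right) = \left(\left(28 + 44\right) - 239\right) \left(\frac{3}{2} \left(-21\right) - 2551\right) = \left(72 - 239\right) \left(- \frac{63}{2} - 2551\right) = - 167 \left(- \frac{63}{2} - 2551\right) = \left(-167\right) \left(- \frac{5165}{2}\right) = \frac{862555}{2}$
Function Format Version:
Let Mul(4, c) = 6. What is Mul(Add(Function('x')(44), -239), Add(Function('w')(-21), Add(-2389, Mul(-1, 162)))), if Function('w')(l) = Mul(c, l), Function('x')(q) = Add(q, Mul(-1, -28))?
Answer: Rational(862555, 2) ≈ 4.3128e+5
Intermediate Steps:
c = Rational(3, 2) (c = Mul(Rational(1, 4), 6) = Rational(3, 2) ≈ 1.5000)
Function('x')(q) = Add(28, q) (Function('x')(q) = Add(q, 28) = Add(28, q))
Function('w')(l) = Mul(Rational(3, 2), l)
Mul(Add(Function('x')(44), -239), Add(Function('w')(-21), Add(-2389, Mul(-1, 162)))) = Mul(Add(Add(28, 44), -239), Add(Mul(Rational(3, 2), -21), Add(-2389, Mul(-1, 162)))) = Mul(Add(72, -239), Add(Rational(-63, 2), Add(-2389, -162))) = Mul(-167, Add(Rational(-63, 2), -2551)) = Mul(-167, Rational(-5165, 2)) = Rational(862555, 2)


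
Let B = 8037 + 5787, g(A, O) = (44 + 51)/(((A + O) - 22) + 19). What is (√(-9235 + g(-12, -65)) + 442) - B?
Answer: -13382 + I*√147779/4 ≈ -13382.0 + 96.105*I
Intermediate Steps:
g(A, O) = 95/(-3 + A + O) (g(A, O) = 95/((-22 + A + O) + 19) = 95/(-3 + A + O))
B = 13824
(√(-9235 + g(-12, -65)) + 442) - B = (√(-9235 + 95/(-3 - 12 - 65)) + 442) - 1*13824 = (√(-9235 + 95/(-80)) + 442) - 13824 = (√(-9235 + 95*(-1/80)) + 442) - 13824 = (√(-9235 - 19/16) + 442) - 13824 = (√(-147779/16) + 442) - 13824 = (I*√147779/4 + 442) - 13824 = (442 + I*√147779/4) - 13824 = -13382 + I*√147779/4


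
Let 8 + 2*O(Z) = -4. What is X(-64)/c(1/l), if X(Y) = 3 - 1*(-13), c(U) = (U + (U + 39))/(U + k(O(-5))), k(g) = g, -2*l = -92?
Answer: -1100/449 ≈ -2.4499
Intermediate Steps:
l = 46 (l = -½*(-92) = 46)
O(Z) = -6 (O(Z) = -4 + (½)*(-4) = -4 - 2 = -6)
c(U) = (39 + 2*U)/(-6 + U) (c(U) = (U + (U + 39))/(U - 6) = (U + (39 + U))/(-6 + U) = (39 + 2*U)/(-6 + U))
X(Y) = 16 (X(Y) = 3 + 13 = 16)
X(-64)/c(1/l) = 16/(((39 + 2/46)/(-6 + 1/46))) = 16/(((39 + 2*(1/46))/(-6 + 1/46))) = 16/(((39 + 1/23)/(-275/46))) = 16/((-46/275*898/23)) = 16/(-1796/275) = 16*(-275/1796) = -1100/449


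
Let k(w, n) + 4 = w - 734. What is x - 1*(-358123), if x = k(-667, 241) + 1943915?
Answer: 2300633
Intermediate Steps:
k(w, n) = -738 + w (k(w, n) = -4 + (w - 734) = -4 + (-734 + w) = -738 + w)
x = 1942510 (x = (-738 - 667) + 1943915 = -1405 + 1943915 = 1942510)
x - 1*(-358123) = 1942510 - 1*(-358123) = 1942510 + 358123 = 2300633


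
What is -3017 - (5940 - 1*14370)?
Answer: 5413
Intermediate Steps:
-3017 - (5940 - 1*14370) = -3017 - (5940 - 14370) = -3017 - 1*(-8430) = -3017 + 8430 = 5413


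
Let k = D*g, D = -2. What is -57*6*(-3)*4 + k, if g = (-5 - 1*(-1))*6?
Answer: 4152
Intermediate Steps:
g = -24 (g = (-5 + 1)*6 = -4*6 = -24)
k = 48 (k = -2*(-24) = 48)
-57*6*(-3)*4 + k = -57*6*(-3)*4 + 48 = -(-1026)*4 + 48 = -57*(-72) + 48 = 4104 + 48 = 4152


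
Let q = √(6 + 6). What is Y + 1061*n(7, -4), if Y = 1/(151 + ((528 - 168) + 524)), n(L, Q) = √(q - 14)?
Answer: 1/1035 + 1061*√(-14 + 2*√3) ≈ 0.00096618 + 3443.9*I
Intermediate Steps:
q = 2*√3 (q = √12 = 2*√3 ≈ 3.4641)
n(L, Q) = √(-14 + 2*√3) (n(L, Q) = √(2*√3 - 14) = √(-14 + 2*√3))
Y = 1/1035 (Y = 1/(151 + (360 + 524)) = 1/(151 + 884) = 1/1035 ≈ 0.00096618)
Y + 1061*n(7, -4) = 1/1035 + 1061*√(-14 + 2*√3)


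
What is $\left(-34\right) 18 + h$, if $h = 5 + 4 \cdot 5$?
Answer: $-587$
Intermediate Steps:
$h = 25$ ($h = 5 + 20 = 25$)
$\left(-34\right) 18 + h = \left(-34\right) 18 + 25 = -612 + 25 = -587$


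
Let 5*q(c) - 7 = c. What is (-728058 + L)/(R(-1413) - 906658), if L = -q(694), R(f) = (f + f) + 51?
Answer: 3640991/4547165 ≈ 0.80072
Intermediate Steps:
q(c) = 7/5 + c/5
R(f) = 51 + 2*f (R(f) = 2*f + 51 = 51 + 2*f)
L = -701/5 (L = -(7/5 + (⅕)*694) = -(7/5 + 694/5) = -1*701/5 = -701/5 ≈ -140.20)
(-728058 + L)/(R(-1413) - 906658) = (-728058 - 701/5)/((51 + 2*(-1413)) - 906658) = -3640991/(5*((51 - 2826) - 906658)) = -3640991/(5*(-2775 - 906658)) = -3640991/5/(-909433) = -3640991/5*(-1/909433) = 3640991/4547165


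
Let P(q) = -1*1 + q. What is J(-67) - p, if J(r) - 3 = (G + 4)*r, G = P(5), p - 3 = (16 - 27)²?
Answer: -657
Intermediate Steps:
p = 124 (p = 3 + (16 - 27)² = 3 + (-11)² = 3 + 121 = 124)
P(q) = -1 + q
G = 4 (G = -1 + 5 = 4)
J(r) = 3 + 8*r (J(r) = 3 + (4 + 4)*r = 3 + 8*r)
J(-67) - p = (3 + 8*(-67)) - 1*124 = (3 - 536) - 124 = -533 - 124 = -657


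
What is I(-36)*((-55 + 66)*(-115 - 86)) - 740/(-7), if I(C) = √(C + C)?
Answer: 740/7 - 13266*I*√2 ≈ 105.71 - 18761.0*I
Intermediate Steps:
I(C) = √2*√C (I(C) = √(2*C) = √2*√C)
I(-36)*((-55 + 66)*(-115 - 86)) - 740/(-7) = (√2*√(-36))*((-55 + 66)*(-115 - 86)) - 740/(-7) = (√2*(6*I))*(11*(-201)) - (-1)*740/7 = (6*I*√2)*(-2211) - 1*(-740/7) = -13266*I*√2 + 740/7 = 740/7 - 13266*I*√2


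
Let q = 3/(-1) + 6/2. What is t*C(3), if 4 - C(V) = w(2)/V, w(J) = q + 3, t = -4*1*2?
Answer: -24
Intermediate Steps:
q = 0 (q = 3*(-1) + 6*(½) = -3 + 3 = 0)
t = -8 (t = -4*2 = -8)
w(J) = 3 (w(J) = 0 + 3 = 3)
C(V) = 4 - 3/V
t*C(3) = -8*(4 - 3/3) = -8*(4 - 3*⅓) = -8*(4 - 1) = -8*3 = -24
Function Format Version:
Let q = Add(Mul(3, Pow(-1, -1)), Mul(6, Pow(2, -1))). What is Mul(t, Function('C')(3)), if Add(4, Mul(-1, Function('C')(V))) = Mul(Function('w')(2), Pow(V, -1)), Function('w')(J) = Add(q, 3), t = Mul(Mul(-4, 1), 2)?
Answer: -24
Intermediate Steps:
q = 0 (q = Add(Mul(3, -1), Mul(6, Rational(1, 2))) = Add(-3, 3) = 0)
t = -8 (t = Mul(-4, 2) = -8)
Function('w')(J) = 3 (Function('w')(J) = Add(0, 3) = 3)
Function('C')(V) = Add(4, Mul(-3, Pow(V, -1))) (Function('C')(V) = Add(4, Mul(-1, Mul(3, Pow(V, -1)))) = Add(4, Mul(-3, Pow(V, -1))))
Mul(t, Function('C')(3)) = Mul(-8, Add(4, Mul(-3, Pow(3, -1)))) = Mul(-8, Add(4, Mul(-3, Rational(1, 3)))) = Mul(-8, Add(4, -1)) = Mul(-8, 3) = -24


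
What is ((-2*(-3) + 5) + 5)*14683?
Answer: 234928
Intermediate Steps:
((-2*(-3) + 5) + 5)*14683 = ((6 + 5) + 5)*14683 = (11 + 5)*14683 = 16*14683 = 234928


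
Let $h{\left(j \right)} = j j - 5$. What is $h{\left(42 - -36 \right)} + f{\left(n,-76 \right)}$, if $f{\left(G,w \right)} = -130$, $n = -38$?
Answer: $5949$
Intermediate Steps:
$h{\left(j \right)} = -5 + j^{2}$ ($h{\left(j \right)} = j^{2} - 5 = -5 + j^{2}$)
$h{\left(42 - -36 \right)} + f{\left(n,-76 \right)} = \left(-5 + \left(42 - -36\right)^{2}\right) - 130 = \left(-5 + \left(42 + 36\right)^{2}\right) - 130 = \left(-5 + 78^{2}\right) - 130 = \left(-5 + 6084\right) - 130 = 6079 - 130 = 5949$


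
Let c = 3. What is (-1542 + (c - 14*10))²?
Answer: 2819041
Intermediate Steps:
(-1542 + (c - 14*10))² = (-1542 + (3 - 14*10))² = (-1542 + (3 - 140))² = (-1542 - 137)² = (-1679)² = 2819041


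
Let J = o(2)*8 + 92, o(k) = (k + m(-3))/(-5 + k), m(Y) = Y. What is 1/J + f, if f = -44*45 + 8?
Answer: -560045/284 ≈ -1972.0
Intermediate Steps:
o(k) = (-3 + k)/(-5 + k) (o(k) = (k - 3)/(-5 + k) = (-3 + k)/(-5 + k))
J = 284/3 (J = ((-3 + 2)/(-5 + 2))*8 + 92 = (-1/(-3))*8 + 92 = -⅓*(-1)*8 + 92 = (⅓)*8 + 92 = 8/3 + 92 = 284/3 ≈ 94.667)
f = -1972 (f = -1980 + 8 = -1972)
1/J + f = 1/(284/3) - 1972 = 3/284 - 1972 = -560045/284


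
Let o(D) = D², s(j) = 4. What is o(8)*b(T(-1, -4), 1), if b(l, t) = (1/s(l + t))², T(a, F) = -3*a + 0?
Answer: 4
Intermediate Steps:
T(a, F) = -3*a
b(l, t) = 1/16 (b(l, t) = (1/4)² = (¼)² = 1/16)
o(8)*b(T(-1, -4), 1) = 8²*(1/16) = 64*(1/16) = 4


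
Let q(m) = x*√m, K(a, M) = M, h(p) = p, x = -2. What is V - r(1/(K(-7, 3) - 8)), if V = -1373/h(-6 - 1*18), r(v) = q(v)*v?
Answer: 1373/24 - 2*I*√5/25 ≈ 57.208 - 0.17889*I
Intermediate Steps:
q(m) = -2*√m
r(v) = -2*v^(3/2) (r(v) = (-2*√v)*v = -2*v^(3/2))
V = 1373/24 (V = -1373/(-6 - 1*18) = -1373/(-6 - 18) = -1373/(-24) = -1373*(-1/24) = 1373/24 ≈ 57.208)
V - r(1/(K(-7, 3) - 8)) = 1373/24 - (-2)*(1/(3 - 8))^(3/2) = 1373/24 - (-2)*(1/(-5))^(3/2) = 1373/24 - (-2)*(-⅕)^(3/2) = 1373/24 - (-2)*(-I*√5/25) = 1373/24 - 2*I*√5/25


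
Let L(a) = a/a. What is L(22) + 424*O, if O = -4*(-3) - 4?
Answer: 3393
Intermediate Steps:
L(a) = 1
O = 8 (O = 12 - 4 = 8)
L(22) + 424*O = 1 + 424*8 = 1 + 3392 = 3393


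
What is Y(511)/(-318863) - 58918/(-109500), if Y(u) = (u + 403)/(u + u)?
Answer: 65753353069/122204244750 ≈ 0.53806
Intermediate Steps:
Y(u) = (403 + u)/(2*u) (Y(u) = (403 + u)/((2*u)) = (403 + u)*(1/(2*u)) = (403 + u)/(2*u))
Y(511)/(-318863) - 58918/(-109500) = ((½)*(403 + 511)/511)/(-318863) - 58918/(-109500) = ((½)*(1/511)*914)*(-1/318863) - 58918*(-1/109500) = (457/511)*(-1/318863) + 29459/54750 = -457/162938993 + 29459/54750 = 65753353069/122204244750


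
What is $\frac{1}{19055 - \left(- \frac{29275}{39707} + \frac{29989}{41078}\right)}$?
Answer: $\frac{1631084146}{31080320187257} \approx 5.248 \cdot 10^{-5}$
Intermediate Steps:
$\frac{1}{19055 - \left(- \frac{29275}{39707} + \frac{29989}{41078}\right)} = \frac{1}{19055 - - \frac{11785227}{1631084146}} = \frac{1}{19055 + \left(- \frac{29989}{41078} + \frac{29275}{39707}\right)} = \frac{1}{19055 + \frac{11785227}{1631084146}} = \frac{1}{\frac{31080320187257}{1631084146}} = \frac{1631084146}{31080320187257}$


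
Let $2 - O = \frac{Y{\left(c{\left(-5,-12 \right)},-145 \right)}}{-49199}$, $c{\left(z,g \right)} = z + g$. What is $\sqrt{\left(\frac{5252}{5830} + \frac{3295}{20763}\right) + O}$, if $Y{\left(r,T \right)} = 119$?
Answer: $\frac{\sqrt{3016675543091893725782190}}{992575803285} \approx 1.7498$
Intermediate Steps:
$c{\left(z,g \right)} = g + z$
$O = \frac{98517}{49199}$ ($O = 2 - \frac{119}{-49199} = 2 - 119 \left(- \frac{1}{49199}\right) = 2 - - \frac{119}{49199} = 2 + \frac{119}{49199} = \frac{98517}{49199} \approx 2.0024$)
$\sqrt{\left(\frac{5252}{5830} + \frac{3295}{20763}\right) + O} = \sqrt{\left(\frac{5252}{5830} + \frac{3295}{20763}\right) + \frac{98517}{49199}} = \sqrt{\left(5252 \cdot \frac{1}{5830} + 3295 \cdot \frac{1}{20763}\right) + \frac{98517}{49199}} = \sqrt{\left(\frac{2626}{2915} + \frac{3295}{20763}\right) + \frac{98517}{49199}} = \sqrt{\frac{64128563}{60524145} + \frac{98517}{49199}} = \sqrt{\frac{9117718364002}{2977727409855}} = \frac{\sqrt{3016675543091893725782190}}{992575803285}$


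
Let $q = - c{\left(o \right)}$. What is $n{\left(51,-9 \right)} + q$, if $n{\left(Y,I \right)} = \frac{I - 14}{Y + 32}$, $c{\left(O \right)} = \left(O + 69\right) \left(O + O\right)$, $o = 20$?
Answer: $- \frac{295503}{83} \approx -3560.3$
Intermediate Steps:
$c{\left(O \right)} = 2 O \left(69 + O\right)$ ($c{\left(O \right)} = \left(69 + O\right) 2 O = 2 O \left(69 + O\right)$)
$n{\left(Y,I \right)} = \frac{-14 + I}{32 + Y}$
$q = -3560$ ($q = - 2 \cdot 20 \left(69 + 20\right) = - 2 \cdot 20 \cdot 89 = \left(-1\right) 3560 = -3560$)
$n{\left(51,-9 \right)} + q = \frac{-14 - 9}{32 + 51} - 3560 = \frac{1}{83} \left(-23\right) - 3560 = - \frac{23}{83} - 3560 = - \frac{295503}{83}$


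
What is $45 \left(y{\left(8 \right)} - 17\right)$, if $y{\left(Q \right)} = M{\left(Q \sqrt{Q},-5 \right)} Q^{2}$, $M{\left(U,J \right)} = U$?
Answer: $-765 + 46080 \sqrt{2} \approx 64402.0$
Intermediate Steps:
$y{\left(Q \right)} = Q^{\frac{7}{2}}$ ($y{\left(Q \right)} = Q \sqrt{Q} Q^{2} = Q^{\frac{3}{2}} Q^{2} = Q^{\frac{7}{2}}$)
$45 \left(y{\left(8 \right)} - 17\right) = 45 \left(8^{\frac{7}{2}} - 17\right) = 45 \left(1024 \sqrt{2} - 17\right) = 45 \left(-17 + 1024 \sqrt{2}\right) = -765 + 46080 \sqrt{2}$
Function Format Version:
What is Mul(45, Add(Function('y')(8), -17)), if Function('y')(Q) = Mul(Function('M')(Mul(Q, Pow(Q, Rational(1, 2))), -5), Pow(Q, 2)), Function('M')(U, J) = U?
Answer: Add(-765, Mul(46080, Pow(2, Rational(1, 2)))) ≈ 64402.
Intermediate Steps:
Function('y')(Q) = Pow(Q, Rational(7, 2)) (Function('y')(Q) = Mul(Mul(Q, Pow(Q, Rational(1, 2))), Pow(Q, 2)) = Mul(Pow(Q, Rational(3, 2)), Pow(Q, 2)) = Pow(Q, Rational(7, 2)))
Mul(45, Add(Function('y')(8), -17)) = Mul(45, Add(Pow(8, Rational(7, 2)), -17)) = Mul(45, Add(Mul(1024, Pow(2, Rational(1, 2))), -17)) = Mul(45, Add(-17, Mul(1024, Pow(2, Rational(1, 2))))) = Add(-765, Mul(46080, Pow(2, Rational(1, 2))))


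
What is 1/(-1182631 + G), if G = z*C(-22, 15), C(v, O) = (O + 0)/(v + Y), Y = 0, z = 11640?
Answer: -11/13096241 ≈ -8.3994e-7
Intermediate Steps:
C(v, O) = O/v (C(v, O) = (O + 0)/(v + 0) = O/v)
G = -87300/11 (G = 11640*(15/(-22)) = 11640*(15*(-1/22)) = 11640*(-15/22) = -87300/11 ≈ -7936.4)
1/(-1182631 + G) = 1/(-1182631 - 87300/11) = 1/(-13096241/11) = -11/13096241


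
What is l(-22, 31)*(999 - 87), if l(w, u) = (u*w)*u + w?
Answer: -19301568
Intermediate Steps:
l(w, u) = w + w*u² (l(w, u) = w*u² + w = w + w*u²)
l(-22, 31)*(999 - 87) = (-22*(1 + 31²))*(999 - 87) = -22*(1 + 961)*912 = -22*962*912 = -21164*912 = -19301568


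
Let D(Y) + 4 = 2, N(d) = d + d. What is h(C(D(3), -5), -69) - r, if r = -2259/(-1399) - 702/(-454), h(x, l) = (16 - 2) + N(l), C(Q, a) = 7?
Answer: -40382894/317573 ≈ -127.16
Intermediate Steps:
N(d) = 2*d
D(Y) = -2 (D(Y) = -4 + 2 = -2)
h(x, l) = 14 + 2*l (h(x, l) = (16 - 2) + 2*l = 14 + 2*l)
r = 1003842/317573 (r = -2259*(-1/1399) - 702*(-1/454) = 2259/1399 + 351/227 = 1003842/317573 ≈ 3.1610)
h(C(D(3), -5), -69) - r = (14 + 2*(-69)) - 1*1003842/317573 = (14 - 138) - 1003842/317573 = -124 - 1003842/317573 = -40382894/317573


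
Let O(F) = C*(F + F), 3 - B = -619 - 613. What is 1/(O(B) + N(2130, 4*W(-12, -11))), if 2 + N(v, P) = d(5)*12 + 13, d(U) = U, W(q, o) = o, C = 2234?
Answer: 1/5518051 ≈ 1.8122e-7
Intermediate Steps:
B = 1235 (B = 3 - (-619 - 613) = 3 - 1*(-1232) = 3 + 1232 = 1235)
N(v, P) = 71 (N(v, P) = -2 + (5*12 + 13) = -2 + (60 + 13) = -2 + 73 = 71)
O(F) = 4468*F (O(F) = 2234*(F + F) = 2234*(2*F) = 4468*F)
1/(O(B) + N(2130, 4*W(-12, -11))) = 1/(4468*1235 + 71) = 1/(5517980 + 71) = 1/5518051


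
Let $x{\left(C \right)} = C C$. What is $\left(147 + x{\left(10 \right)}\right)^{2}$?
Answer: $61009$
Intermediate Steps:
$x{\left(C \right)} = C^{2}$
$\left(147 + x{\left(10 \right)}\right)^{2} = \left(147 + 10^{2}\right)^{2} = \left(147 + 100\right)^{2} = 247^{2} = 61009$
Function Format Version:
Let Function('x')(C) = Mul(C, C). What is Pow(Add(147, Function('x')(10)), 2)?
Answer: 61009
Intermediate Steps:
Function('x')(C) = Pow(C, 2)
Pow(Add(147, Function('x')(10)), 2) = Pow(Add(147, Pow(10, 2)), 2) = Pow(Add(147, 100), 2) = Pow(247, 2) = 61009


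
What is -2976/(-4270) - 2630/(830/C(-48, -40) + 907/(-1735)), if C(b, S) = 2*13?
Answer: -62796800279/756039795 ≈ -83.060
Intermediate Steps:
C(b, S) = 26
-2976/(-4270) - 2630/(830/C(-48, -40) + 907/(-1735)) = -2976/(-4270) - 2630/(830/26 + 907/(-1735)) = -2976*(-1/4270) - 2630/(830*(1/26) + 907*(-1/1735)) = 1488/2135 - 2630/(415/13 - 907/1735) = 1488/2135 - 2630/708234/22555 = 1488/2135 - 2630*22555/708234 = 1488/2135 - 29659825/354117 = -62796800279/756039795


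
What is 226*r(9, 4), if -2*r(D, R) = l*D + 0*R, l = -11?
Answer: 11187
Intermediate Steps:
r(D, R) = 11*D/2 (r(D, R) = -(-11*D + 0*R)/2 = -(-11*D + 0)/2 = -(-11)*D/2 = 11*D/2)
226*r(9, 4) = 226*((11/2)*9) = 226*(99/2) = 11187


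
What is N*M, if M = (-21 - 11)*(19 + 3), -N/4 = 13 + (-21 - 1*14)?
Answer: -61952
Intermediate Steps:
N = 88 (N = -4*(13 + (-21 - 1*14)) = -4*(13 + (-21 - 14)) = -4*(13 - 35) = -4*(-22) = 88)
M = -704 (M = -32*22 = -704)
N*M = 88*(-704) = -61952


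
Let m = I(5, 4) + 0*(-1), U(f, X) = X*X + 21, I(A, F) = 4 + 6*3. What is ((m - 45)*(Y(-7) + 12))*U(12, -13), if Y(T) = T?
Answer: -21850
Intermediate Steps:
I(A, F) = 22 (I(A, F) = 4 + 18 = 22)
U(f, X) = 21 + X² (U(f, X) = X² + 21 = 21 + X²)
m = 22 (m = 22 + 0*(-1) = 22 + 0 = 22)
((m - 45)*(Y(-7) + 12))*U(12, -13) = ((22 - 45)*(-7 + 12))*(21 + (-13)²) = (-23*5)*(21 + 169) = -115*190 = -21850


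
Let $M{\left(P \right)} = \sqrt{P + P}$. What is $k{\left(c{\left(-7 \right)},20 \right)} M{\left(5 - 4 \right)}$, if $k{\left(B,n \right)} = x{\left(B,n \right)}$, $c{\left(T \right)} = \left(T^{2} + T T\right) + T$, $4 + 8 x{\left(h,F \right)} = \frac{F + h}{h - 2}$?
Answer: $- \frac{245 \sqrt{2}}{712} \approx -0.48663$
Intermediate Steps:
$x{\left(h,F \right)} = - \frac{1}{2} + \frac{F + h}{8 \left(-2 + h\right)}$ ($x{\left(h,F \right)} = - \frac{1}{2} + \frac{\left(F + h\right) \frac{1}{h - 2}}{8} = - \frac{1}{2} + \frac{\left(F + h\right) \frac{1}{-2 + h}}{8} = - \frac{1}{2} + \frac{\frac{1}{-2 + h} \left(F + h\right)}{8} = - \frac{1}{2} + \frac{F + h}{8 \left(-2 + h\right)}$)
$c{\left(T \right)} = T + 2 T^{2}$ ($c{\left(T \right)} = \left(T^{2} + T^{2}\right) + T = 2 T^{2} + T = T + 2 T^{2}$)
$k{\left(B,n \right)} = \frac{8 + n - 3 B}{8 \left(-2 + B\right)}$
$M{\left(P \right)} = \sqrt{2} \sqrt{P}$ ($M{\left(P \right)} = \sqrt{2 P} = \sqrt{2} \sqrt{P}$)
$k{\left(c{\left(-7 \right)},20 \right)} M{\left(5 - 4 \right)} = \frac{8 + 20 - 3 \left(- 7 \left(1 + 2 \left(-7\right)\right)\right)}{8 \left(-2 - 7 \left(1 + 2 \left(-7\right)\right)\right)} \sqrt{2} \sqrt{5 - 4} = \frac{8 + 20 - 3 \left(- 7 \left(1 - 14\right)\right)}{8 \left(-2 - 7 \left(1 - 14\right)\right)} \sqrt{2} \sqrt{5 - 4} = \frac{8 + 20 - 3 \left(\left(-7\right) \left(-13\right)\right)}{8 \left(-2 - -91\right)} \sqrt{2} \sqrt{1} = \frac{8 + 20 - 273}{8 \left(-2 + 91\right)} \sqrt{2} \cdot 1 = \frac{8 + 20 - 273}{8 \cdot 89} \sqrt{2} = \frac{1}{8} \cdot \frac{1}{89} \left(-245\right) \sqrt{2} = - \frac{245 \sqrt{2}}{712}$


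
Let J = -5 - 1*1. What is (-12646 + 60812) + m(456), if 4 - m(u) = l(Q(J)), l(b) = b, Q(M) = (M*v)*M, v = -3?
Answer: 48278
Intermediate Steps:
J = -6 (J = -5 - 1 = -6)
Q(M) = -3*M² (Q(M) = (M*(-3))*M = (-3*M)*M = -3*M²)
m(u) = 112 (m(u) = 4 - (-3)*(-6)² = 4 - (-3)*36 = 4 - 1*(-108) = 4 + 108 = 112)
(-12646 + 60812) + m(456) = (-12646 + 60812) + 112 = 48166 + 112 = 48278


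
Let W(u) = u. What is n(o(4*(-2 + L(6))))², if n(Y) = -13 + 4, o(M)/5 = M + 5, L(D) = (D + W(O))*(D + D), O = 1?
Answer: 81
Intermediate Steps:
L(D) = 2*D*(1 + D) (L(D) = (D + 1)*(D + D) = (1 + D)*(2*D) = 2*D*(1 + D))
o(M) = 25 + 5*M (o(M) = 5*(M + 5) = 5*(5 + M) = 25 + 5*M)
n(Y) = -9
n(o(4*(-2 + L(6))))² = (-9)² = 81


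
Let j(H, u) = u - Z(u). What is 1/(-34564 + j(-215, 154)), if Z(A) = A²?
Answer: -1/58126 ≈ -1.7204e-5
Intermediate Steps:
j(H, u) = u - u²
1/(-34564 + j(-215, 154)) = 1/(-34564 + 154*(1 - 1*154)) = 1/(-34564 + 154*(1 - 154)) = 1/(-34564 + 154*(-153)) = 1/(-34564 - 23562) = 1/(-58126) = -1/58126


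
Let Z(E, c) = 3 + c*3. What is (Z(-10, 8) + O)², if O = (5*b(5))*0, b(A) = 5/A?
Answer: 729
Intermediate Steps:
Z(E, c) = 3 + 3*c
O = 0 (O = (5*(5/5))*0 = (5*(5*(⅕)))*0 = (5*1)*0 = 5*0 = 0)
(Z(-10, 8) + O)² = ((3 + 3*8) + 0)² = ((3 + 24) + 0)² = (27 + 0)² = 27² = 729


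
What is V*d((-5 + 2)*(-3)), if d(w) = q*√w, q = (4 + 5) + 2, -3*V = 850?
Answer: -9350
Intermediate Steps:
V = -850/3 (V = -⅓*850 = -850/3 ≈ -283.33)
q = 11 (q = 9 + 2 = 11)
d(w) = 11*√w
V*d((-5 + 2)*(-3)) = -9350*√((-5 + 2)*(-3))/3 = -9350*√(-3*(-3))/3 = -9350*√9/3 = -9350*3/3 = -850/3*33 = -9350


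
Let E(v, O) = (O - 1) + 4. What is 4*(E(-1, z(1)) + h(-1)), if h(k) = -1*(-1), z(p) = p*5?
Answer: 36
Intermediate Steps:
z(p) = 5*p
E(v, O) = 3 + O (E(v, O) = (-1 + O) + 4 = 3 + O)
h(k) = 1
4*(E(-1, z(1)) + h(-1)) = 4*((3 + 5*1) + 1) = 4*((3 + 5) + 1) = 4*(8 + 1) = 4*9 = 36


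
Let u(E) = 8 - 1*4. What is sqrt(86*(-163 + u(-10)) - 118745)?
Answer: I*sqrt(132419) ≈ 363.89*I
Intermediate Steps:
u(E) = 4 (u(E) = 8 - 4 = 4)
sqrt(86*(-163 + u(-10)) - 118745) = sqrt(86*(-163 + 4) - 118745) = sqrt(86*(-159) - 118745) = sqrt(-13674 - 118745) = sqrt(-132419) = I*sqrt(132419)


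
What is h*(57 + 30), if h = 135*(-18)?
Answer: -211410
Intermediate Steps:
h = -2430
h*(57 + 30) = -2430*(57 + 30) = -2430*87 = -211410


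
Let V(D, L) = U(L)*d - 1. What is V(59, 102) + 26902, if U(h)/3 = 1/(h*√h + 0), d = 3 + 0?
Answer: 26901 + √102/1156 ≈ 26901.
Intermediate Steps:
d = 3
U(h) = 3/h^(3/2) (U(h) = 3/(h*√h + 0) = 3/(h^(3/2) + 0) = 3/(h^(3/2)) = 3/h^(3/2))
V(D, L) = -1 + 9/L^(3/2) (V(D, L) = (3/L^(3/2))*3 - 1 = 9/L^(3/2) - 1 = -1 + 9/L^(3/2))
V(59, 102) + 26902 = (-1 + 9/102^(3/2)) + 26902 = (-1 + 9*(√102/10404)) + 26902 = (-1 + √102/1156) + 26902 = 26901 + √102/1156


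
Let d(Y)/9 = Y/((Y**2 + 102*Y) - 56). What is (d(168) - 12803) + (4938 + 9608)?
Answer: 1410114/809 ≈ 1743.0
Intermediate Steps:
d(Y) = 9*Y/(-56 + Y**2 + 102*Y) (d(Y) = 9*(Y/((Y**2 + 102*Y) - 56)) = 9*(Y/(-56 + Y**2 + 102*Y)) = 9*Y/(-56 + Y**2 + 102*Y))
(d(168) - 12803) + (4938 + 9608) = (9*168/(-56 + 168**2 + 102*168) - 12803) + (4938 + 9608) = (9*168/(-56 + 28224 + 17136) - 12803) + 14546 = (9*168/45304 - 12803) + 14546 = (9*168*(1/45304) - 12803) + 14546 = (27/809 - 12803) + 14546 = -10357600/809 + 14546 = 1410114/809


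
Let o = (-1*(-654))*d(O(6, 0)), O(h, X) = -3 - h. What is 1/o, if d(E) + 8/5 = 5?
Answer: 5/11118 ≈ 0.00044972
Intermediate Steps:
d(E) = 17/5 (d(E) = -8/5 + 5 = 17/5)
o = 11118/5 (o = -1*(-654)*(17/5) = 654*(17/5) = 11118/5 ≈ 2223.6)
1/o = 1/(11118/5) = 5/11118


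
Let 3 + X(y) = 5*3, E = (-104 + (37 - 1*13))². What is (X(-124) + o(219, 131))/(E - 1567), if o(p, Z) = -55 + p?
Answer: 176/4833 ≈ 0.036416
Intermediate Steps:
E = 6400 (E = (-104 + (37 - 13))² = (-104 + 24)² = (-80)² = 6400)
X(y) = 12 (X(y) = -3 + 5*3 = -3 + 15 = 12)
(X(-124) + o(219, 131))/(E - 1567) = (12 + (-55 + 219))/(6400 - 1567) = (12 + 164)/4833 = 176*(1/4833) = 176/4833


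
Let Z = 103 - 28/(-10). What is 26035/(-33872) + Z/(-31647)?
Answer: -4137566513/5359735920 ≈ -0.77197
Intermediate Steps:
Z = 529/5 (Z = 103 - ⅒*(-28) = 103 + 14/5 = 529/5 ≈ 105.80)
26035/(-33872) + Z/(-31647) = 26035/(-33872) + (529/5)/(-31647) = 26035*(-1/33872) + (529/5)*(-1/31647) = -26035/33872 - 529/158235 = -4137566513/5359735920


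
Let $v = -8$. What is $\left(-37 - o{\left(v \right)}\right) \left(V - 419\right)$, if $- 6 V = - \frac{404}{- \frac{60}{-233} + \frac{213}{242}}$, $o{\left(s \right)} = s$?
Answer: $\frac{2008114309}{192447} \approx 10435.0$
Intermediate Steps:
$V = \frac{11389972}{192447}$ ($V = - \frac{\left(-404\right) \frac{1}{- \frac{60}{-233} + \frac{213}{242}}}{6} = - \frac{\left(-404\right) \frac{1}{\left(-60\right) \left(- \frac{1}{233}\right) + 213 \cdot \frac{1}{242}}}{6} = - \frac{\left(-404\right) \frac{1}{\frac{60}{233} + \frac{213}{242}}}{6} = - \frac{\left(-404\right) \frac{1}{\frac{64149}{56386}}}{6} = - \frac{\left(-404\right) \frac{56386}{64149}}{6} = \left(- \frac{1}{6}\right) \left(- \frac{22779944}{64149}\right) = \frac{11389972}{192447} \approx 59.185$)
$\left(-37 - o{\left(v \right)}\right) \left(V - 419\right) = \left(-37 - -8\right) \left(\frac{11389972}{192447} - 419\right) = \left(-37 + 8\right) \left(- \frac{69245321}{192447}\right) = \left(-29\right) \left(- \frac{69245321}{192447}\right) = \frac{2008114309}{192447}$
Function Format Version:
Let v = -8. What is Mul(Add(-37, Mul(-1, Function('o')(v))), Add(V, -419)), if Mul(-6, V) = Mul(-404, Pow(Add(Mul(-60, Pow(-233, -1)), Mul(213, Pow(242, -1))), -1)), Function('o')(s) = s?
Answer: Rational(2008114309, 192447) ≈ 10435.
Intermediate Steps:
V = Rational(11389972, 192447) (V = Mul(Rational(-1, 6), Mul(-404, Pow(Add(Mul(-60, Pow(-233, -1)), Mul(213, Pow(242, -1))), -1))) = Mul(Rational(-1, 6), Mul(-404, Pow(Add(Mul(-60, Rational(-1, 233)), Mul(213, Rational(1, 242))), -1))) = Mul(Rational(-1, 6), Mul(-404, Pow(Add(Rational(60, 233), Rational(213, 242)), -1))) = Mul(Rational(-1, 6), Mul(-404, Pow(Rational(64149, 56386), -1))) = Mul(Rational(-1, 6), Mul(-404, Rational(56386, 64149))) = Mul(Rational(-1, 6), Rational(-22779944, 64149)) = Rational(11389972, 192447) ≈ 59.185)
Mul(Add(-37, Mul(-1, Function('o')(v))), Add(V, -419)) = Mul(Add(-37, Mul(-1, -8)), Add(Rational(11389972, 192447), -419)) = Mul(Add(-37, 8), Rational(-69245321, 192447)) = Mul(-29, Rational(-69245321, 192447)) = Rational(2008114309, 192447)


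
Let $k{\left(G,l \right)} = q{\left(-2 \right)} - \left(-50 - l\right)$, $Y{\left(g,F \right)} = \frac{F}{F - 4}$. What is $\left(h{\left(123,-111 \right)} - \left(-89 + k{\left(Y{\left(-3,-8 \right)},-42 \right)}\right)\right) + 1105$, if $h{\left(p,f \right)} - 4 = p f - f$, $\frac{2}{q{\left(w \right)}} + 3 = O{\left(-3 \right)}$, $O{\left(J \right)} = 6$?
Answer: $- \frac{37058}{3} \approx -12353.0$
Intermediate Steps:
$Y{\left(g,F \right)} = \frac{F}{-4 + F}$
$q{\left(w \right)} = \frac{2}{3}$ ($q{\left(w \right)} = \frac{2}{-3 + 6} = \frac{2}{3}$)
$k{\left(G,l \right)} = \frac{152}{3} + l$ ($k{\left(G,l \right)} = \frac{2}{3} - \left(-50 - l\right) = \frac{2}{3} + \left(50 + l\right) = \frac{152}{3} + l$)
$h{\left(p,f \right)} = 4 - f + f p$ ($h{\left(p,f \right)} = 4 + \left(p f - f\right) = 4 + \left(f p - f\right) = 4 + \left(- f + f p\right) = 4 - f + f p$)
$\left(h{\left(123,-111 \right)} - \left(-89 + k{\left(Y{\left(-3,-8 \right)},-42 \right)}\right)\right) + 1105 = \left(\left(4 - -111 - 13653\right) + \left(89 - \left(\frac{152}{3} - 42\right)\right)\right) + 1105 = \left(\left(4 + 111 - 13653\right) + \left(89 - \frac{26}{3}\right)\right) + 1105 = \left(-13538 + \left(89 - \frac{26}{3}\right)\right) + 1105 = \left(-13538 + \frac{241}{3}\right) + 1105 = - \frac{40373}{3} + 1105 = - \frac{37058}{3}$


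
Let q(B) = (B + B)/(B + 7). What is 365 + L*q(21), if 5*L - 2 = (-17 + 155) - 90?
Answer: 380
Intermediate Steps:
q(B) = 2*B/(7 + B) (q(B) = (2*B)/(7 + B) = 2*B/(7 + B))
L = 10 (L = ⅖ + ((-17 + 155) - 90)/5 = ⅖ + (138 - 90)/5 = ⅖ + (⅕)*48 = ⅖ + 48/5 = 10)
365 + L*q(21) = 365 + 10*(2*21/(7 + 21)) = 365 + 10*(2*21/28) = 365 + 10*(2*21*(1/28)) = 365 + 10*(3/2) = 365 + 15 = 380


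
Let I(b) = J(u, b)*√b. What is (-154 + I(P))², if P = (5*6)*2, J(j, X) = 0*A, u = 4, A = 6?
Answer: 23716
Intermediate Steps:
J(j, X) = 0 (J(j, X) = 0*6 = 0)
P = 60 (P = 30*2 = 60)
I(b) = 0 (I(b) = 0*√b = 0)
(-154 + I(P))² = (-154 + 0)² = (-154)² = 23716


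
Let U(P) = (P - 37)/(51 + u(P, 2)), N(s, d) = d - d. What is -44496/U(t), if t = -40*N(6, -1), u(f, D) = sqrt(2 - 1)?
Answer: 2313792/37 ≈ 62535.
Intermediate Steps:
N(s, d) = 0
u(f, D) = 1 (u(f, D) = sqrt(1) = 1)
t = 0 (t = -40*0 = 0)
U(P) = -37/52 + P/52 (U(P) = (P - 37)/(51 + 1) = (-37 + P)/52 = (-37 + P)*(1/52) = -37/52 + P/52)
-44496/U(t) = -44496/(-37/52 + (1/52)*0) = -44496/(-37/52 + 0) = -44496/(-37/52) = -44496*(-52/37) = 2313792/37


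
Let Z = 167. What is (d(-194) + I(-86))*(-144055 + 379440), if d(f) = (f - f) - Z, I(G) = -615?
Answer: -184071070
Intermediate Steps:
d(f) = -167 (d(f) = (f - f) - 1*167 = 0 - 167 = -167)
(d(-194) + I(-86))*(-144055 + 379440) = (-167 - 615)*(-144055 + 379440) = -782*235385 = -184071070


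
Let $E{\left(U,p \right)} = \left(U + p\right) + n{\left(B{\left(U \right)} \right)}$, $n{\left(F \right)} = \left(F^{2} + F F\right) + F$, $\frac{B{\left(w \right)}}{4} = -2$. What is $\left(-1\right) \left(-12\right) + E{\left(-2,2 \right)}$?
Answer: $132$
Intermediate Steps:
$B{\left(w \right)} = -8$ ($B{\left(w \right)} = 4 \left(-2\right) = -8$)
$n{\left(F \right)} = F + 2 F^{2}$ ($n{\left(F \right)} = \left(F^{2} + F^{2}\right) + F = 2 F^{2} + F = F + 2 F^{2}$)
$E{\left(U,p \right)} = 120 + U + p$ ($E{\left(U,p \right)} = \left(U + p\right) - 8 \left(1 + 2 \left(-8\right)\right) = \left(U + p\right) - 8 \left(1 - 16\right) = \left(U + p\right) - -120 = \left(U + p\right) + 120 = 120 + U + p$)
$\left(-1\right) \left(-12\right) + E{\left(-2,2 \right)} = \left(-1\right) \left(-12\right) + \left(120 - 2 + 2\right) = 12 + 120 = 132$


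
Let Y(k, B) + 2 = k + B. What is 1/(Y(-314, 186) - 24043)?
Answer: -1/24173 ≈ -4.1368e-5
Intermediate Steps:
Y(k, B) = -2 + B + k (Y(k, B) = -2 + (k + B) = -2 + (B + k) = -2 + B + k)
1/(Y(-314, 186) - 24043) = 1/((-2 + 186 - 314) - 24043) = 1/(-130 - 24043) = 1/(-24173) = -1/24173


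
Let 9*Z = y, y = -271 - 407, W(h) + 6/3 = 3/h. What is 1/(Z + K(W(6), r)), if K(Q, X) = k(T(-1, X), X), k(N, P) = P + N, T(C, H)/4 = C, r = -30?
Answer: -3/328 ≈ -0.0091463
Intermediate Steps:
T(C, H) = 4*C
W(h) = -2 + 3/h
k(N, P) = N + P
K(Q, X) = -4 + X (K(Q, X) = 4*(-1) + X = -4 + X)
y = -678
Z = -226/3 (Z = (⅑)*(-678) = -226/3 ≈ -75.333)
1/(Z + K(W(6), r)) = 1/(-226/3 + (-4 - 30)) = 1/(-226/3 - 34) = 1/(-328/3) = -3/328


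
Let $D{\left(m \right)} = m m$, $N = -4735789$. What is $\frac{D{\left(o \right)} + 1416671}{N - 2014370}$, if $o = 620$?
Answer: $- \frac{600357}{2250053} \approx -0.26682$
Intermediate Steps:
$D{\left(m \right)} = m^{2}$
$\frac{D{\left(o \right)} + 1416671}{N - 2014370} = \frac{620^{2} + 1416671}{-4735789 - 2014370} = \frac{384400 + 1416671}{-6750159} = 1801071 \left(- \frac{1}{6750159}\right) = - \frac{600357}{2250053}$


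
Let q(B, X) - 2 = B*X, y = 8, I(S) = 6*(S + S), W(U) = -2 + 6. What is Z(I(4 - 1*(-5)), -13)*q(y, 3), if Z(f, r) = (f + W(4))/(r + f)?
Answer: 2912/95 ≈ 30.653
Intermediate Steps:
W(U) = 4
I(S) = 12*S (I(S) = 6*(2*S) = 12*S)
Z(f, r) = (4 + f)/(f + r) (Z(f, r) = (f + 4)/(r + f) = (4 + f)/(f + r))
q(B, X) = 2 + B*X
Z(I(4 - 1*(-5)), -13)*q(y, 3) = ((4 + 12*(4 - 1*(-5)))/(12*(4 - 1*(-5)) - 13))*(2 + 8*3) = ((4 + 12*(4 + 5))/(12*(4 + 5) - 13))*(2 + 24) = ((4 + 12*9)/(12*9 - 13))*26 = ((4 + 108)/(108 - 13))*26 = (112/95)*26 = 2912/95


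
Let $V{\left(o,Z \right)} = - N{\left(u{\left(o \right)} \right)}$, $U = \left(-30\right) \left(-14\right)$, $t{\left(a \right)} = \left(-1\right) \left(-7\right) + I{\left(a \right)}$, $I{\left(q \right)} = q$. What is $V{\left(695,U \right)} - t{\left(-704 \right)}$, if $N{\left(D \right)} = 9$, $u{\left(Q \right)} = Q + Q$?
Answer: $688$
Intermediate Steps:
$u{\left(Q \right)} = 2 Q$
$t{\left(a \right)} = 7 + a$ ($t{\left(a \right)} = \left(-1\right) \left(-7\right) + a = 7 + a$)
$U = 420$
$V{\left(o,Z \right)} = -9$ ($V{\left(o,Z \right)} = \left(-1\right) 9 = -9$)
$V{\left(695,U \right)} - t{\left(-704 \right)} = -9 - \left(7 - 704\right) = -9 - -697 = -9 + 697 = 688$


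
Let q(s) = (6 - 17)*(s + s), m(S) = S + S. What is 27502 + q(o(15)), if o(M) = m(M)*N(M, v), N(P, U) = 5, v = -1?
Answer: 24202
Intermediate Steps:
m(S) = 2*S
o(M) = 10*M (o(M) = (2*M)*5 = 10*M)
q(s) = -22*s
27502 + q(o(15)) = 27502 - 220*15 = 27502 - 22*150 = 27502 - 3300 = 24202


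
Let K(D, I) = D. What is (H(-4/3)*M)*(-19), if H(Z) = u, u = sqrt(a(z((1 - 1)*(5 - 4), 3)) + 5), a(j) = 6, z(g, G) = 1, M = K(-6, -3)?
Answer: 114*sqrt(11) ≈ 378.10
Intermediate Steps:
M = -6
u = sqrt(11) (u = sqrt(6 + 5) = sqrt(11) ≈ 3.3166)
H(Z) = sqrt(11)
(H(-4/3)*M)*(-19) = (sqrt(11)*(-6))*(-19) = -6*sqrt(11)*(-19) = 114*sqrt(11)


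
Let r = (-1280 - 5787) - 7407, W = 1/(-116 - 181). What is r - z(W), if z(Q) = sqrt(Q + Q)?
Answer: -14474 - I*sqrt(66)/99 ≈ -14474.0 - 0.082061*I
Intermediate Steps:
W = -1/297 (W = 1/(-297) = -1/297 ≈ -0.0033670)
z(Q) = sqrt(2)*sqrt(Q) (z(Q) = sqrt(2*Q) = sqrt(2)*sqrt(Q))
r = -14474 (r = -7067 - 7407 = -14474)
r - z(W) = -14474 - sqrt(2)*sqrt(-1/297) = -14474 - sqrt(2)*I*sqrt(33)/99 = -14474 - I*sqrt(66)/99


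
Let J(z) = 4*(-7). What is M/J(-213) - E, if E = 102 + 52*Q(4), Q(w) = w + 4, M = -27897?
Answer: 13393/28 ≈ 478.32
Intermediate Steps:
Q(w) = 4 + w
J(z) = -28
E = 518 (E = 102 + 52*(4 + 4) = 102 + 52*8 = 102 + 416 = 518)
M/J(-213) - E = -27897/(-28) - 1*518 = -27897*(-1/28) - 518 = 27897/28 - 518 = 13393/28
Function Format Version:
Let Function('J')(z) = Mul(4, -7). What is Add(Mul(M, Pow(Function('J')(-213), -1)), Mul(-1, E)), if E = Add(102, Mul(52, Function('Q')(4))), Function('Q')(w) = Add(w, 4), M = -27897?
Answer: Rational(13393, 28) ≈ 478.32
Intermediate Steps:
Function('Q')(w) = Add(4, w)
Function('J')(z) = -28
E = 518 (E = Add(102, Mul(52, Add(4, 4))) = Add(102, Mul(52, 8)) = Add(102, 416) = 518)
Add(Mul(M, Pow(Function('J')(-213), -1)), Mul(-1, E)) = Add(Mul(-27897, Pow(-28, -1)), Mul(-1, 518)) = Add(Mul(-27897, Rational(-1, 28)), -518) = Add(Rational(27897, 28), -518) = Rational(13393, 28)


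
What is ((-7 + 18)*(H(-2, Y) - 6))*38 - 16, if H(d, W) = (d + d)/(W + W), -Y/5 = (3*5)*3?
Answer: -567064/225 ≈ -2520.3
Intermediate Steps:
Y = -225 (Y = -5*3*5*3 = -75*3 = -5*45 = -225)
H(d, W) = d/W (H(d, W) = (2*d)/((2*W)) = (2*d)*(1/(2*W)) = d/W)
((-7 + 18)*(H(-2, Y) - 6))*38 - 16 = ((-7 + 18)*(-2/(-225) - 6))*38 - 16 = (11*(-2*(-1/225) - 6))*38 - 16 = (11*(2/225 - 6))*38 - 16 = (11*(-1348/225))*38 - 16 = -14828/225*38 - 16 = -563464/225 - 16 = -567064/225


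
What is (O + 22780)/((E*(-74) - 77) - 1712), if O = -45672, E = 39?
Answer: 22892/4675 ≈ 4.8967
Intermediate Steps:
(O + 22780)/((E*(-74) - 77) - 1712) = (-45672 + 22780)/((39*(-74) - 77) - 1712) = -22892/((-2886 - 77) - 1712) = -22892/(-2963 - 1712) = -22892/(-4675) = -22892*(-1/4675) = 22892/4675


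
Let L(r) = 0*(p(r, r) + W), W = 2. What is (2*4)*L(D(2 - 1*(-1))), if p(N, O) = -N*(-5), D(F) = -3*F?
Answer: 0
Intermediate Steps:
p(N, O) = 5*N
L(r) = 0 (L(r) = 0*(5*r + 2) = 0*(2 + 5*r) = 0)
(2*4)*L(D(2 - 1*(-1))) = (2*4)*0 = 8*0 = 0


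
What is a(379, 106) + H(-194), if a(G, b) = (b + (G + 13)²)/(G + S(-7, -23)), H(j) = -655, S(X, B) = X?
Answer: -44945/186 ≈ -241.64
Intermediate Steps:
a(G, b) = (b + (13 + G)²)/(-7 + G) (a(G, b) = (b + (G + 13)²)/(G - 7) = (b + (13 + G)²)/(-7 + G))
a(379, 106) + H(-194) = (106 + (13 + 379)²)/(-7 + 379) - 655 = (106 + 392²)/372 - 655 = (106 + 153664)/372 - 655 = (1/372)*153770 - 655 = 76885/186 - 655 = -44945/186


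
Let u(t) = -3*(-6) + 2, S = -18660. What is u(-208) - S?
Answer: 18680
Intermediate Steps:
u(t) = 20 (u(t) = 18 + 2 = 20)
u(-208) - S = 20 - 1*(-18660) = 20 + 18660 = 18680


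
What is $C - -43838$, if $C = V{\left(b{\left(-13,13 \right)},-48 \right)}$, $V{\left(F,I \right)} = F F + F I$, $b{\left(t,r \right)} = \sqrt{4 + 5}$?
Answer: $43703$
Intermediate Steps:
$b{\left(t,r \right)} = 3$ ($b{\left(t,r \right)} = \sqrt{9} = 3$)
$V{\left(F,I \right)} = F^{2} + F I$
$C = -135$ ($C = 3 \left(3 - 48\right) = 3 \left(-45\right) = -135$)
$C - -43838 = -135 - -43838 = -135 + 43838 = 43703$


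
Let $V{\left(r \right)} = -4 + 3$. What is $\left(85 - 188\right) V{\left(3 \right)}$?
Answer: $103$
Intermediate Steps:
$V{\left(r \right)} = -1$
$\left(85 - 188\right) V{\left(3 \right)} = \left(85 - 188\right) \left(-1\right) = \left(-103\right) \left(-1\right) = 103$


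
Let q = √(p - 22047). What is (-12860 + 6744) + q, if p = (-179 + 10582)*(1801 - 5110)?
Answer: -6116 + 9*I*√425254 ≈ -6116.0 + 5869.0*I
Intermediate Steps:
p = -34423527 (p = 10403*(-3309) = -34423527)
q = 9*I*√425254 (q = √(-34423527 - 22047) = √(-34445574) = 9*I*√425254 ≈ 5869.0*I)
(-12860 + 6744) + q = (-12860 + 6744) + 9*I*√425254 = -6116 + 9*I*√425254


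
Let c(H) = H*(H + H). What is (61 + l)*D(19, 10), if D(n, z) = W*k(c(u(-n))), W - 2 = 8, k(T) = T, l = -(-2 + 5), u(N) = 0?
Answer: 0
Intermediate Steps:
l = -3 (l = -1*3 = -3)
c(H) = 2*H² (c(H) = H*(2*H) = 2*H²)
W = 10 (W = 2 + 8 = 10)
D(n, z) = 0 (D(n, z) = 10*(2*0²) = 10*(2*0) = 10*0 = 0)
(61 + l)*D(19, 10) = (61 - 3)*0 = 58*0 = 0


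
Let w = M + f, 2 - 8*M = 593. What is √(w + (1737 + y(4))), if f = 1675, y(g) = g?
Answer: √53474/4 ≈ 57.811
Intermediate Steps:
M = -591/8 (M = ¼ - ⅛*593 = ¼ - 593/8 = -591/8 ≈ -73.875)
w = 12809/8 (w = -591/8 + 1675 = 12809/8 ≈ 1601.1)
√(w + (1737 + y(4))) = √(12809/8 + (1737 + 4)) = √(12809/8 + 1741) = √(26737/8) = √53474/4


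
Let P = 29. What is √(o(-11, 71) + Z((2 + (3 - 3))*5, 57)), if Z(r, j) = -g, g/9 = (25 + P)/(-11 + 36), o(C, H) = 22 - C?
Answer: √339/5 ≈ 3.6824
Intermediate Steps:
g = 486/25 (g = 9*((25 + 29)/(-11 + 36)) = 9*(54/25) = 486/25 ≈ 19.440)
Z(r, j) = -486/25 (Z(r, j) = -1*486/25 = -486/25)
√(o(-11, 71) + Z((2 + (3 - 3))*5, 57)) = √((22 - 1*(-11)) - 486/25) = √((22 + 11) - 486/25) = √(33 - 486/25) = √(339/25) = √339/5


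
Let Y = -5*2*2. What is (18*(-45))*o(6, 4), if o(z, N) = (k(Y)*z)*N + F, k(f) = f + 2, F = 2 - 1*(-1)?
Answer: 347490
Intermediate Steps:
F = 3 (F = 2 + 1 = 3)
Y = -20 (Y = -10*2 = -20)
k(f) = 2 + f
o(z, N) = 3 - 18*N*z (o(z, N) = ((2 - 20)*z)*N + 3 = (-18*z)*N + 3 = -18*N*z + 3 = 3 - 18*N*z)
(18*(-45))*o(6, 4) = (18*(-45))*(3 - 18*4*6) = -810*(3 - 432) = -810*(-429) = 347490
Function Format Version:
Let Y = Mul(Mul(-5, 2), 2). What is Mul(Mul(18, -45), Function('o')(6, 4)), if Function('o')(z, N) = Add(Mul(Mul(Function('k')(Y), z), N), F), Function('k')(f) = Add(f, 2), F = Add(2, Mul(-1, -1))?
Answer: 347490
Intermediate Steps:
F = 3 (F = Add(2, 1) = 3)
Y = -20 (Y = Mul(-10, 2) = -20)
Function('k')(f) = Add(2, f)
Function('o')(z, N) = Add(3, Mul(-18, N, z)) (Function('o')(z, N) = Add(Mul(Mul(Add(2, -20), z), N), 3) = Add(Mul(Mul(-18, z), N), 3) = Add(Mul(-18, N, z), 3) = Add(3, Mul(-18, N, z)))
Mul(Mul(18, -45), Function('o')(6, 4)) = Mul(Mul(18, -45), Add(3, Mul(-18, 4, 6))) = Mul(-810, Add(3, -432)) = Mul(-810, -429) = 347490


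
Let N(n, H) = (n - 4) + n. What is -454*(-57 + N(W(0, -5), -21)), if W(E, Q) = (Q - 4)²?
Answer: -45854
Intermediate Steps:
W(E, Q) = (-4 + Q)²
N(n, H) = -4 + 2*n (N(n, H) = (-4 + n) + n = -4 + 2*n)
-454*(-57 + N(W(0, -5), -21)) = -454*(-57 + (-4 + 2*(-4 - 5)²)) = -454*(-57 + (-4 + 2*(-9)²)) = -454*(-57 + (-4 + 2*81)) = -454*(-57 + (-4 + 162)) = -454*(-57 + 158) = -454*101 = -45854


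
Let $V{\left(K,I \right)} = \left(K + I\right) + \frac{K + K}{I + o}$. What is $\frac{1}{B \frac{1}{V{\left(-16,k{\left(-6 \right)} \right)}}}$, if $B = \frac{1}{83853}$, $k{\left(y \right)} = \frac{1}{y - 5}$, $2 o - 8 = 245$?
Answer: $- \frac{423483907}{309} \approx -1.3705 \cdot 10^{6}$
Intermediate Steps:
$o = \frac{253}{2}$ ($o = 4 + \frac{1}{2} \cdot 245 = 4 + \frac{245}{2} = \frac{253}{2} \approx 126.5$)
$k{\left(y \right)} = \frac{1}{-5 + y}$
$V{\left(K,I \right)} = I + K + \frac{2 K}{\frac{253}{2} + I}$ ($V{\left(K,I \right)} = \left(K + I\right) + \frac{K + K}{I + \frac{253}{2}} = \left(I + K\right) + \frac{2 K}{\frac{253}{2} + I} = I + K + \frac{2 K}{\frac{253}{2} + I}$)
$B = \frac{1}{83853} \approx 1.1926 \cdot 10^{-5}$
$\frac{1}{B \frac{1}{V{\left(-16,k{\left(-6 \right)} \right)}}} = \frac{1}{\frac{1}{83853} \frac{1}{\frac{1}{253 + \frac{2}{-5 - 6}} \left(2 \left(\frac{1}{-5 - 6}\right)^{2} + \frac{253}{-5 - 6} + 257 \left(-16\right) + 2 \frac{1}{-5 - 6} \left(-16\right)\right)}} = \frac{1}{\frac{1}{83853} \frac{1}{\frac{1}{253 + \frac{2}{-11}} \left(2 \left(\frac{1}{-11}\right)^{2} + \frac{253}{-11} - 4112 + 2 \frac{1}{-11} \left(-16\right)\right)}} = \frac{1}{\frac{1}{83853} \frac{1}{\frac{1}{253 + 2 \left(- \frac{1}{11}\right)} \left(2 \left(- \frac{1}{11}\right)^{2} + 253 \left(- \frac{1}{11}\right) - 4112 + 2 \left(- \frac{1}{11}\right) \left(-16\right)\right)}} = \frac{1}{\frac{1}{83853} \frac{1}{\frac{1}{253 - \frac{2}{11}} \left(2 \cdot \frac{1}{121} - 23 - 4112 + \frac{32}{11}\right)}} = \frac{1}{\frac{1}{83853} \frac{1}{\frac{1}{\frac{2781}{11}} \left(\frac{2}{121} - 23 - 4112 + \frac{32}{11}\right)}} = \frac{1}{\frac{1}{83853} \frac{1}{\frac{11}{2781} \left(- \frac{499981}{121}\right)}} = \frac{1}{\frac{1}{83853} \frac{1}{- \frac{499981}{30591}}} = \frac{1}{\frac{1}{83853} \left(- \frac{30591}{499981}\right)} = \frac{1}{- \frac{309}{423483907}} = - \frac{423483907}{309}$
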